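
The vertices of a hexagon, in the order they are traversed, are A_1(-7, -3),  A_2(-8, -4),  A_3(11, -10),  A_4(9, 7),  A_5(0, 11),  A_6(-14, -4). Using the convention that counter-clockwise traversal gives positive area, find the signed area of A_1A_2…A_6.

Apply the shoelace formula: 2A = Σ (x_i·y_{i+1} − x_{i+1}·y_i), indices taken mod 6.
Σ = (4) + (124) + (167) + (99) + (154) + (14) = 562
Signed area = Σ/2 = 281 (positive ⇒ counter-clockwise traversal).

281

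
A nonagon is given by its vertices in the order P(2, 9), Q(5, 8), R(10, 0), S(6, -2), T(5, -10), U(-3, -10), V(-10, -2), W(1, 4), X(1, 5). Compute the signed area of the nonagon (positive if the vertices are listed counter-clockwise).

Apply the surveyor's formula: 2A = Σ (x_i·y_{i+1} − x_{i+1}·y_i), indices taken mod 9.
P→Q: (2)(8) − (5)(9) = -29
Q→R: (5)(0) − (10)(8) = -80
R→S: (10)(-2) − (6)(0) = -20
S→T: (6)(-10) − (5)(-2) = -50
T→U: (5)(-10) − (-3)(-10) = -80
U→V: (-3)(-2) − (-10)(-10) = -94
V→W: (-10)(4) − (1)(-2) = -38
W→X: (1)(5) − (1)(4) = 1
X→P: (1)(9) − (2)(5) = -1
Σ = -391
Signed area = Σ/2 = -195.5 (negative ⇒ clockwise traversal).

-195.5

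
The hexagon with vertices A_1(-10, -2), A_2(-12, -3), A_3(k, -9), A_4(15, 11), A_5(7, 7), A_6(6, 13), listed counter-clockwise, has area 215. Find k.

Write out the shoelace sum; only the two edges meeting at A_3 involve k:
2·Area = [((-12)·(-9) − k·(-3)) + (k·11 − 15·(-9))] + 201
       = 14·k + 444 = 430
⇒ k = -1.

-1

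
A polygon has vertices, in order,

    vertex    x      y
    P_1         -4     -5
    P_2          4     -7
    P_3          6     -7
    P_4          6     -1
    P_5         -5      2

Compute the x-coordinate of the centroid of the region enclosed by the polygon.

47/69

Apply Gauss's area formula. First the cross-terms c_i = x_i·y_{i+1} − x_{i+1}·y_i:
  48, 14, 36, 7, 33  ⇒  2A = 138, A = 69.
Then Σ (x_i + x_{i+1})·c_i = 282, so x̄ = 282 / (6·69) = 47/69.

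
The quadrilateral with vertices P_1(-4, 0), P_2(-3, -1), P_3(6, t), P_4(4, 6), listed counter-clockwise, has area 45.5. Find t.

The doubled signed area Σ (x_i y_{i+1} − x_{i+1} y_i) is linear in t.
With t=0 it equals 70; the coefficient of t is -7 (from the two edges through P_3).
So -7·t + 70 = 2·45.5 = 91 ⇒ t = -3.

-3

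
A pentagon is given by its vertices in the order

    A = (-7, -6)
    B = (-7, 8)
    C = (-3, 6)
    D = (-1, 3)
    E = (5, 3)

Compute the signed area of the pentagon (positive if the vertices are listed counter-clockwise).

Apply Gauss's area formula: 2A = Σ (x_i·y_{i+1} − x_{i+1}·y_i), indices taken mod 5.
Cross-terms: -98, -18, -3, -18, -9  ⇒  Σ = -146
Signed area = Σ/2 = -73 (negative ⇒ clockwise traversal).

-73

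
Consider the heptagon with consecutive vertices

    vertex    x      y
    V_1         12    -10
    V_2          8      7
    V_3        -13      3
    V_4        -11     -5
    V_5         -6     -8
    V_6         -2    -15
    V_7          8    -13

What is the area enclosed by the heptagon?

Σ = (164) + (115) + (98) + (58) + (74) + (146) + (76) = 731
Area = |Σ|/2 = 365.5.

365.5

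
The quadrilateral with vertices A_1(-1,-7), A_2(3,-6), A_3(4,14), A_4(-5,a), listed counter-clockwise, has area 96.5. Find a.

Write out the shoelace sum; only the two edges meeting at A_4 involve a:
2·Area = [(4·a − (-5)·14) + ((-5)·(-7) − (-1)·a)] + 93
       = 5·a + 198 = 193
⇒ a = -1.

-1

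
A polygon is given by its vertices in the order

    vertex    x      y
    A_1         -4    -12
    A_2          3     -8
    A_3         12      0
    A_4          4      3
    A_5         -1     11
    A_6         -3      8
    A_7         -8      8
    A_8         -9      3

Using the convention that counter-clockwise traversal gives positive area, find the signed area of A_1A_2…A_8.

240

Σ = (68) + (96) + (36) + (47) + (25) + (40) + (48) + (120) = 480
Signed area = Σ/2 = 240 (positive ⇒ counter-clockwise traversal).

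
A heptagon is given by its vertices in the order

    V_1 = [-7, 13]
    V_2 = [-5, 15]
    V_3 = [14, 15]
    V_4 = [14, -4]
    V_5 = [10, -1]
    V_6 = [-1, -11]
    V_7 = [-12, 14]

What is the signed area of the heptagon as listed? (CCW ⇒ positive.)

Apply the shoelace formula: 2A = Σ (x_i·y_{i+1} − x_{i+1}·y_i), indices taken mod 7.
Σ = (-40) + (-285) + (-266) + (26) + (-111) + (-146) + (-58) = -880
Signed area = Σ/2 = -440 (negative ⇒ clockwise traversal).

-440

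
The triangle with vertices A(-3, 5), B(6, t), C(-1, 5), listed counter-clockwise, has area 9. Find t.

The doubled signed area Σ (x_i y_{i+1} − x_{i+1} y_i) is linear in t.
With t=0 it equals 10; the coefficient of t is -2 (from the two edges through B).
So -2·t + 10 = 2·9 = 18 ⇒ t = -4.

-4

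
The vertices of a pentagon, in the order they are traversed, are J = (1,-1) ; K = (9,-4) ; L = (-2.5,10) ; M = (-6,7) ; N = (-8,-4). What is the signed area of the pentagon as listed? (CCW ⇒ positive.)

Σ = (5) + (80) + (42.5) + (80) + (12) = 219.5
Signed area = Σ/2 = 109.75 (positive ⇒ counter-clockwise traversal).

109.75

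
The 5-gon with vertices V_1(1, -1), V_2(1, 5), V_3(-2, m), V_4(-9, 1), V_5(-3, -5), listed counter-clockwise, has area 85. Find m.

The doubled signed area Σ (x_i y_{i+1} − x_{i+1} y_i) is linear in m.
With m=0 it equals 70; the coefficient of m is 10 (from the two edges through V_3).
So 10·m + 70 = 2·85 = 170 ⇒ m = 10.

10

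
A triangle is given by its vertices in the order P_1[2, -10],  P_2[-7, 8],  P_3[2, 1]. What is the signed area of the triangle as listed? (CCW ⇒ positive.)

-49.5

Apply the shoelace (surveyor's) formula: 2A = Σ (x_i·y_{i+1} − x_{i+1}·y_i), indices taken mod 3.
P_1→P_2: (2)(8) − (-7)(-10) = -54
P_2→P_3: (-7)(1) − (2)(8) = -23
P_3→P_1: (2)(-10) − (2)(1) = -22
Σ = -99
Signed area = Σ/2 = -49.5 (negative ⇒ clockwise traversal).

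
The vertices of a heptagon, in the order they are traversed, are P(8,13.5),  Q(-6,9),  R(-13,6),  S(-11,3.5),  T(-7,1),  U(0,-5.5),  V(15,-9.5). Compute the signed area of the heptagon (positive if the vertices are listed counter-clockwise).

Apply the surveyor's formula: 2A = Σ (x_i·y_{i+1} − x_{i+1}·y_i), indices taken mod 7.
Σ = (153) + (81) + (20.5) + (13.5) + (38.5) + (82.5) + (278.5) = 667.5
Signed area = Σ/2 = 333.75 (positive ⇒ counter-clockwise traversal).

333.75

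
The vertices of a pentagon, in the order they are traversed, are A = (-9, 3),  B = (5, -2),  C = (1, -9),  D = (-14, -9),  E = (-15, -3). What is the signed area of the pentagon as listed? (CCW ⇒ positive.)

-170

Apply Gauss's area formula: 2A = Σ (x_i·y_{i+1} − x_{i+1}·y_i), indices taken mod 5.
Σ = (3) + (-43) + (-135) + (-93) + (-72) = -340
Signed area = Σ/2 = -170 (negative ⇒ clockwise traversal).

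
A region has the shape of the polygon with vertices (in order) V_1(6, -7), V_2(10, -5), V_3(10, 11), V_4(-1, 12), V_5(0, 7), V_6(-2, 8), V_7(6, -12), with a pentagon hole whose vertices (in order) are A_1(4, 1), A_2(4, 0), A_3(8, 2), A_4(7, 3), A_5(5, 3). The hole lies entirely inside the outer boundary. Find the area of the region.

165.5

Outer boundary:
Apply the shoelace (surveyor's) formula: 2A = Σ (x_i·y_{i+1} − x_{i+1}·y_i), indices taken mod 7.
Σ = (40) + (160) + (131) + (-7) + (14) + (-24) + (30) = 344
Area = |Σ|/2 = 172.
Hole:
Apply the shoelace (surveyor's) formula: 2A = Σ (x_i·y_{i+1} − x_{i+1}·y_i), indices taken mod 5.
Σ = (-4) + (8) + (10) + (6) + (-7) = 13
Area = |Σ|/2 = 6.5.
Net area = 172 − 6.5 = 165.5.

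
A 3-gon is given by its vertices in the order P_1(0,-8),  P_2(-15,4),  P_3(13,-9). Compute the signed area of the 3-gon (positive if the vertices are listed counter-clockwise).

Σ = (-120) + (83) + (-104) = -141
Signed area = Σ/2 = -70.5 (negative ⇒ clockwise traversal).

-70.5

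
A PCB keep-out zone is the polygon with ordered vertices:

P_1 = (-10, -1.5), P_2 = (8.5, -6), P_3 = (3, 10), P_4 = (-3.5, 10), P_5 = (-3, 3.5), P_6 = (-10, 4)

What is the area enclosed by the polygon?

Apply the surveyor's formula: 2A = Σ (x_i·y_{i+1} − x_{i+1}·y_i), indices taken mod 6.
Cross-terms: 72.75, 103, 65, 17.75, 23, 55  ⇒  Σ = 336.5
Area = |Σ|/2 = 168.25.

168.25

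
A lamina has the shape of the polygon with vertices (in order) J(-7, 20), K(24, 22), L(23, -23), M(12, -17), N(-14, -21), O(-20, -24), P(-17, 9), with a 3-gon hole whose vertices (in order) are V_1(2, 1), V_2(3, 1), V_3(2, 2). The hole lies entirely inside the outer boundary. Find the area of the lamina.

Outer boundary:
J→K: (-7)(22) − (24)(20) = -634
K→L: (24)(-23) − (23)(22) = -1058
L→M: (23)(-17) − (12)(-23) = -115
M→N: (12)(-21) − (-14)(-17) = -490
N→O: (-14)(-24) − (-20)(-21) = -84
O→P: (-20)(9) − (-17)(-24) = -588
P→J: (-17)(20) − (-7)(9) = -277
Σ = -3246
Area = |Σ|/2 = 1623.
Hole:
Apply the surveyor's formula: 2A = Σ (x_i·y_{i+1} − x_{i+1}·y_i), indices taken mod 3.
V_1→V_2: (2)(1) − (3)(1) = -1
V_2→V_3: (3)(2) − (2)(1) = 4
V_3→V_1: (2)(1) − (2)(2) = -2
Σ = 1
Area = |Σ|/2 = 0.5.
Net area = 1623 − 0.5 = 1622.5.

1622.5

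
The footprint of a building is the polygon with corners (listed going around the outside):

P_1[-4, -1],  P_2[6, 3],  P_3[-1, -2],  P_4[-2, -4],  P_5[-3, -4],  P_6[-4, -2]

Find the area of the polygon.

16.5

Apply the shoelace formula: 2A = Σ (x_i·y_{i+1} − x_{i+1}·y_i), indices taken mod 6.
Cross-terms: -6, -9, 0, -4, -10, -4  ⇒  Σ = -33
Area = |Σ|/2 = 16.5.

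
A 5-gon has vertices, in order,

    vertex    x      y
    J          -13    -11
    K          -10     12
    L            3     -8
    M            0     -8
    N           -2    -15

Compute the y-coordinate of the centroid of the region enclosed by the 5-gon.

Apply the shoelace formula. First the cross-terms c_i = x_i·y_{i+1} − x_{i+1}·y_i:
  -266, 44, -24, -16, -173  ⇒  2A = -435, A = -217.5.
Then Σ (y_i + y_{i+1})·c_i = 5160, so ȳ = 5160 / (6·(-217.5)) = -344/87.

-344/87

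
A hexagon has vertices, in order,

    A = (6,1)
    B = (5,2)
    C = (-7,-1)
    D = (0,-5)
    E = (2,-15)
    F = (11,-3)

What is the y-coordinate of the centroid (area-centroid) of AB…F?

-1100/249

Apply the shoelace (surveyor's) formula. First the cross-terms c_i = x_i·y_{i+1} − x_{i+1}·y_i:
  7, 9, 35, 10, 159, 29  ⇒  2A = 249, A = 124.5.
Then Σ (y_i + y_{i+1})·c_i = -3300, so ȳ = -3300 / (6·124.5) = -1100/249.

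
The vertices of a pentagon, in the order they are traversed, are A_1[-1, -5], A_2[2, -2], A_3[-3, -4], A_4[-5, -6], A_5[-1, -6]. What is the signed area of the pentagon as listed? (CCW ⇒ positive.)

Apply the shoelace formula: 2A = Σ (x_i·y_{i+1} − x_{i+1}·y_i), indices taken mod 5.
A_1→A_2: (-1)(-2) − (2)(-5) = 12
A_2→A_3: (2)(-4) − (-3)(-2) = -14
A_3→A_4: (-3)(-6) − (-5)(-4) = -2
A_4→A_5: (-5)(-6) − (-1)(-6) = 24
A_5→A_1: (-1)(-5) − (-1)(-6) = -1
Σ = 19
Signed area = Σ/2 = 9.5 (positive ⇒ counter-clockwise traversal).

9.5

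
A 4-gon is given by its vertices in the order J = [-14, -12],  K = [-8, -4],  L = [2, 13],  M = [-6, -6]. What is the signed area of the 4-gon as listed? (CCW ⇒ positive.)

-41

Apply the shoelace (surveyor's) formula: 2A = Σ (x_i·y_{i+1} − x_{i+1}·y_i), indices taken mod 4.
Cross-terms: -40, -96, 66, -12  ⇒  Σ = -82
Signed area = Σ/2 = -41 (negative ⇒ clockwise traversal).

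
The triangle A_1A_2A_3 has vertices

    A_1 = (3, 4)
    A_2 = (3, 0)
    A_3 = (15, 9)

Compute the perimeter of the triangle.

|A_1A_2| = √((0)² + (-4)²) = √16 = 4
|A_2A_3| = √((12)² + (9)²) = √225 = 15
|A_3A_1| = √((-12)² + (-5)²) = √169 = 13
Perimeter = 4 + 15 + 13 = 32.

32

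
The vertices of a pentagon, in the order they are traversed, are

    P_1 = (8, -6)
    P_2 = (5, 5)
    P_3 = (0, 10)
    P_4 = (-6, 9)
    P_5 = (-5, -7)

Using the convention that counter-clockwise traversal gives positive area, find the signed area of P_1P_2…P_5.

Σ = (70) + (50) + (60) + (87) + (86) = 353
Signed area = Σ/2 = 176.5 (positive ⇒ counter-clockwise traversal).

176.5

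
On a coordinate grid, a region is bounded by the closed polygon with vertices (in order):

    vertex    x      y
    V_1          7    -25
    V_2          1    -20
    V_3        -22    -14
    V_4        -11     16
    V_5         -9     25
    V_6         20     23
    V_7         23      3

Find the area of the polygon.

Apply the shoelace (surveyor's) formula: 2A = Σ (x_i·y_{i+1} − x_{i+1}·y_i), indices taken mod 7.
V_1→V_2: (7)(-20) − (1)(-25) = -115
V_2→V_3: (1)(-14) − (-22)(-20) = -454
V_3→V_4: (-22)(16) − (-11)(-14) = -506
V_4→V_5: (-11)(25) − (-9)(16) = -131
V_5→V_6: (-9)(23) − (20)(25) = -707
V_6→V_7: (20)(3) − (23)(23) = -469
V_7→V_1: (23)(-25) − (7)(3) = -596
Σ = -2978
Area = |Σ|/2 = 1489.

1489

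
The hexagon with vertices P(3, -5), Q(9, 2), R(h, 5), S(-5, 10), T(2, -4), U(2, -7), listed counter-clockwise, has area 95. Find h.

8

The doubled signed area Σ (x_i y_{i+1} − x_{i+1} y_i) is linear in h.
With h=0 it equals 126; the coefficient of h is 8 (from the two edges through R).
So 8·h + 126 = 2·95 = 190 ⇒ h = 8.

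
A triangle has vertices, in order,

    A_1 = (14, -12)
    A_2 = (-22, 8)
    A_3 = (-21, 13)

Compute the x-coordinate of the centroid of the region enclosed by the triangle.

Apply the shoelace (surveyor's) formula. First the cross-terms c_i = x_i·y_{i+1} − x_{i+1}·y_i:
  -152, -118, 70  ⇒  2A = -200, A = -100.
Then Σ (x_i + x_{i+1})·c_i = 5800, so x̄ = 5800 / (6·(-100)) = -29/3.

-29/3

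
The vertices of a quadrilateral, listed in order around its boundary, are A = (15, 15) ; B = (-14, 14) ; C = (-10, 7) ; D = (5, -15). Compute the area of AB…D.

Σ = (420) + (42) + (115) + (300) = 877
Area = |Σ|/2 = 438.5.

438.5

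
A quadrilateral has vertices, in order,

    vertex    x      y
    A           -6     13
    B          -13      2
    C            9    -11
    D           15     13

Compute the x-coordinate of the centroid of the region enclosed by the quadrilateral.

Apply Gauss's area formula. First the cross-terms c_i = x_i·y_{i+1} − x_{i+1}·y_i:
  157, 125, 282, 273  ⇒  2A = 837, A = 418.5.
Then Σ (x_i + x_{i+1})·c_i = 5742, so x̄ = 5742 / (6·418.5) = 638/279.

638/279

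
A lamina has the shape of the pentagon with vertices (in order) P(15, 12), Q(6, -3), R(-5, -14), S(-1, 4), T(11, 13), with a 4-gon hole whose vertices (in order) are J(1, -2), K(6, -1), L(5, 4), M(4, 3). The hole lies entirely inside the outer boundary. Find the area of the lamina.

171

Outer boundary:
Cross-terms: -117, -99, -34, -57, -63  ⇒  Σ = -370
Area = |Σ|/2 = 185.
Hole:
Apply the shoelace formula: 2A = Σ (x_i·y_{i+1} − x_{i+1}·y_i), indices taken mod 4.
Σ = (11) + (29) + (-1) + (-11) = 28
Area = |Σ|/2 = 14.
Net area = 185 − 14 = 171.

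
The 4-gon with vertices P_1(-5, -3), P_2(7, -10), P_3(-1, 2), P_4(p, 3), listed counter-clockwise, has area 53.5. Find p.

-4

The doubled signed area Σ (x_i y_{i+1} − x_{i+1} y_i) is linear in p.
With p=0 it equals 87; the coefficient of p is -5 (from the two edges through P_4).
So -5·p + 87 = 2·53.5 = 107 ⇒ p = -4.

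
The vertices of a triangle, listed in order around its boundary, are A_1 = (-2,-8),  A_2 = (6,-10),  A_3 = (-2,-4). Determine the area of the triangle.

16

Apply the shoelace formula: 2A = Σ (x_i·y_{i+1} − x_{i+1}·y_i), indices taken mod 3.
Cross-terms: 68, -44, 8  ⇒  Σ = 32
Area = |Σ|/2 = 16.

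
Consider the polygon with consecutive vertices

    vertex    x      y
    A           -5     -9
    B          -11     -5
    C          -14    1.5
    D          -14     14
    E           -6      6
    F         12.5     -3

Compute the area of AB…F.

Σ = (-74) + (-86.5) + (-175) + (0) + (-57) + (-127.5) = -520
Area = |Σ|/2 = 260.

260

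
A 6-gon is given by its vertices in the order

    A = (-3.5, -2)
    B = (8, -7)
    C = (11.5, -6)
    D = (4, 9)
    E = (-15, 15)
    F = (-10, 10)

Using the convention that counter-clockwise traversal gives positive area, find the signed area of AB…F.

Apply the surveyor's formula: 2A = Σ (x_i·y_{i+1} − x_{i+1}·y_i), indices taken mod 6.
Cross-terms: 40.5, 32.5, 127.5, 195, 0, 55  ⇒  Σ = 450.5
Signed area = Σ/2 = 225.25 (positive ⇒ counter-clockwise traversal).

225.25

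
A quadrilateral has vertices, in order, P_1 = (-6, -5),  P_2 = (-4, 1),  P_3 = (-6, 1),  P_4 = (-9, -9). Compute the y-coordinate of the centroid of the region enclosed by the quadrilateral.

Apply Gauss's area formula. First the cross-terms c_i = x_i·y_{i+1} − x_{i+1}·y_i:
  -26, 2, 63, -9  ⇒  2A = 30, A = 15.
Then Σ (y_i + y_{i+1})·c_i = -270, so ȳ = -270 / (6·15) = -3.

-3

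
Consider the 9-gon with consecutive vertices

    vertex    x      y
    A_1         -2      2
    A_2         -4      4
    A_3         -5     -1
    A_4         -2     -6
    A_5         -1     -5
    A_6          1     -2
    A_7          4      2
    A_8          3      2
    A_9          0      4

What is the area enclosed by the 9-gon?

Apply the shoelace (surveyor's) formula: 2A = Σ (x_i·y_{i+1} − x_{i+1}·y_i), indices taken mod 9.
Cross-terms: 0, 24, 28, 4, 7, 10, 2, 12, 8  ⇒  Σ = 95
Area = |Σ|/2 = 47.5.

47.5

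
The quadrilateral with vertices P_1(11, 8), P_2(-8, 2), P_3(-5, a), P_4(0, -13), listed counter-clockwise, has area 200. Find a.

-12

The doubled signed area Σ (x_i y_{i+1} − x_{i+1} y_i) is linear in a.
With a=0 it equals 304; the coefficient of a is -8 (from the two edges through P_3).
So -8·a + 304 = 2·200 = 400 ⇒ a = -12.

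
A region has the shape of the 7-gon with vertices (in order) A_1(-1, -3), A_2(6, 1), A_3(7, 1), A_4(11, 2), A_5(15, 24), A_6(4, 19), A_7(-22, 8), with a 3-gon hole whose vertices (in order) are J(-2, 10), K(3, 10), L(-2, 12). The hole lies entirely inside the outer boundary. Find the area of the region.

478

Outer boundary:
A_1→A_2: (-1)(1) − (6)(-3) = 17
A_2→A_3: (6)(1) − (7)(1) = -1
A_3→A_4: (7)(2) − (11)(1) = 3
A_4→A_5: (11)(24) − (15)(2) = 234
A_5→A_6: (15)(19) − (4)(24) = 189
A_6→A_7: (4)(8) − (-22)(19) = 450
A_7→A_1: (-22)(-3) − (-1)(8) = 74
Σ = 966
Area = |Σ|/2 = 483.
Hole:
Σ = (-50) + (56) + (4) = 10
Area = |Σ|/2 = 5.
Net area = 483 − 5 = 478.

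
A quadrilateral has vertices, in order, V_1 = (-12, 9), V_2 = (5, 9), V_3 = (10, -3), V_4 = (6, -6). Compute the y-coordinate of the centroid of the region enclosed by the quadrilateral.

170/53

Apply the shoelace formula. First the cross-terms c_i = x_i·y_{i+1} − x_{i+1}·y_i:
  -153, -105, -42, -18  ⇒  2A = -318, A = -159.
Then Σ (y_i + y_{i+1})·c_i = -3060, so ȳ = -3060 / (6·(-159)) = 170/53.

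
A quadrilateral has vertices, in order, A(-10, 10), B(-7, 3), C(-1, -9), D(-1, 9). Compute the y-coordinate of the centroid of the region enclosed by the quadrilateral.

Apply the surveyor's formula. First the cross-terms c_i = x_i·y_{i+1} − x_{i+1}·y_i:
  40, 66, -18, 80  ⇒  2A = 168, A = 84.
Then Σ (y_i + y_{i+1})·c_i = 1644, so ȳ = 1644 / (6·84) = 137/42.

137/42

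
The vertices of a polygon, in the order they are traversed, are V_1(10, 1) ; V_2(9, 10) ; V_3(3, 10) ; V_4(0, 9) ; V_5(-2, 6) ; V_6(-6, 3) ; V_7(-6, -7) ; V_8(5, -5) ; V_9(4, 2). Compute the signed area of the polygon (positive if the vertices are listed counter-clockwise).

Apply the shoelace (surveyor's) formula: 2A = Σ (x_i·y_{i+1} − x_{i+1}·y_i), indices taken mod 9.
Σ = (91) + (60) + (27) + (18) + (30) + (60) + (65) + (30) + (-16) = 365
Signed area = Σ/2 = 182.5 (positive ⇒ counter-clockwise traversal).

182.5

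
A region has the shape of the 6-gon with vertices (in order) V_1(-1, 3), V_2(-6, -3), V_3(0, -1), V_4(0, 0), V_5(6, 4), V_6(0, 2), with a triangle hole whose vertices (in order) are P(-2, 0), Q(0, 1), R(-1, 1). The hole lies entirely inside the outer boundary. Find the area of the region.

20

Outer boundary:
Apply the shoelace formula: 2A = Σ (x_i·y_{i+1} − x_{i+1}·y_i), indices taken mod 6.
V_1→V_2: (-1)(-3) − (-6)(3) = 21
V_2→V_3: (-6)(-1) − (0)(-3) = 6
V_3→V_4: (0)(0) − (0)(-1) = 0
V_4→V_5: (0)(4) − (6)(0) = 0
V_5→V_6: (6)(2) − (0)(4) = 12
V_6→V_1: (0)(3) − (-1)(2) = 2
Σ = 41
Area = |Σ|/2 = 20.5.
Hole:
Apply the surveyor's formula: 2A = Σ (x_i·y_{i+1} − x_{i+1}·y_i), indices taken mod 3.
Σ = (-2) + (1) + (2) = 1
Area = |Σ|/2 = 0.5.
Net area = 20.5 − 0.5 = 20.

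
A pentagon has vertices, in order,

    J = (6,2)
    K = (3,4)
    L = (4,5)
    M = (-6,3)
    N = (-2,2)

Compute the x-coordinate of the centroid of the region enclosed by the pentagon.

55/111

Apply the surveyor's formula. First the cross-terms c_i = x_i·y_{i+1} − x_{i+1}·y_i:
  18, -1, 42, -6, -16  ⇒  2A = 37, A = 18.5.
Then Σ (x_i + x_{i+1})·c_i = 55, so x̄ = 55 / (6·18.5) = 55/111.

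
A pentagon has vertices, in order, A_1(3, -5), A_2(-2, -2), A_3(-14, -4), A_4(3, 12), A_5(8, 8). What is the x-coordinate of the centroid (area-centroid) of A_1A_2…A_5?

-131/246

Apply the surveyor's formula. First the cross-terms c_i = x_i·y_{i+1} − x_{i+1}·y_i:
  -16, -20, -156, -72, -64  ⇒  2A = -328, A = -164.
Then Σ (x_i + x_{i+1})·c_i = 524, so x̄ = 524 / (6·(-164)) = -131/246.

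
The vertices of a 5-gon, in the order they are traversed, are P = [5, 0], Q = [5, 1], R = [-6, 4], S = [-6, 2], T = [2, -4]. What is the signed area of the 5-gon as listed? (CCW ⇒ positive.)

Apply the shoelace formula: 2A = Σ (x_i·y_{i+1} − x_{i+1}·y_i), indices taken mod 5.
Σ = (5) + (26) + (12) + (20) + (20) = 83
Signed area = Σ/2 = 41.5 (positive ⇒ counter-clockwise traversal).

41.5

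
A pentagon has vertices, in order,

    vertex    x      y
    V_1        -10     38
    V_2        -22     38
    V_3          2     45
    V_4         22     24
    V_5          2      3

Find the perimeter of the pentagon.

132

|V_1V_2| = √((-12)² + (0)²) = √144 = 12
|V_2V_3| = √((24)² + (7)²) = √625 = 25
|V_3V_4| = √((20)² + (-21)²) = √841 = 29
|V_4V_5| = √((-20)² + (-21)²) = √841 = 29
|V_5V_1| = √((-12)² + (35)²) = √1369 = 37
Perimeter = 12 + 25 + 29 + 29 + 37 = 132.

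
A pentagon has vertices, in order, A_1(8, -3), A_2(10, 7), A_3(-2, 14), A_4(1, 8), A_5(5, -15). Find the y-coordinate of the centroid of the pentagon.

471/260

Apply the shoelace formula. First the cross-terms c_i = x_i·y_{i+1} − x_{i+1}·y_i:
  86, 154, -30, -55, 105  ⇒  2A = 260, A = 130.
Then Σ (y_i + y_{i+1})·c_i = 1413, so ȳ = 1413 / (6·130) = 471/260.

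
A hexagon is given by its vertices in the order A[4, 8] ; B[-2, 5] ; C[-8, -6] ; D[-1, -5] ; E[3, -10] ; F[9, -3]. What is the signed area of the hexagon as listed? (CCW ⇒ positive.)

Apply the surveyor's formula: 2A = Σ (x_i·y_{i+1} − x_{i+1}·y_i), indices taken mod 6.
A→B: (4)(5) − (-2)(8) = 36
B→C: (-2)(-6) − (-8)(5) = 52
C→D: (-8)(-5) − (-1)(-6) = 34
D→E: (-1)(-10) − (3)(-5) = 25
E→F: (3)(-3) − (9)(-10) = 81
F→A: (9)(8) − (4)(-3) = 84
Σ = 312
Signed area = Σ/2 = 156 (positive ⇒ counter-clockwise traversal).

156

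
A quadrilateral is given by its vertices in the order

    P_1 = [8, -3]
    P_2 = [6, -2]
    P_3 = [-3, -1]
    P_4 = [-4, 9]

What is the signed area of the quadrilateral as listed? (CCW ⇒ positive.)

-50.5

Apply the shoelace (surveyor's) formula: 2A = Σ (x_i·y_{i+1} − x_{i+1}·y_i), indices taken mod 4.
Cross-terms: 2, -12, -31, -60  ⇒  Σ = -101
Signed area = Σ/2 = -50.5 (negative ⇒ clockwise traversal).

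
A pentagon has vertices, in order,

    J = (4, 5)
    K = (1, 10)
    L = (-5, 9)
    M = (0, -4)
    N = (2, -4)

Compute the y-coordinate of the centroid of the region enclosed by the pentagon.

427/111

Apply the shoelace (surveyor's) formula. First the cross-terms c_i = x_i·y_{i+1} − x_{i+1}·y_i:
  35, 59, 20, 8, 26  ⇒  2A = 148, A = 74.
Then Σ (y_i + y_{i+1})·c_i = 1708, so ȳ = 1708 / (6·74) = 427/111.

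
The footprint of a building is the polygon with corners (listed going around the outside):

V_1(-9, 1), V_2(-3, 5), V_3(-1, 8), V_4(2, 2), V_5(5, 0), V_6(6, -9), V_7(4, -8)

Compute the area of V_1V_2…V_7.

Apply the shoelace (surveyor's) formula: 2A = Σ (x_i·y_{i+1} − x_{i+1}·y_i), indices taken mod 7.
Cross-terms: -42, -19, -18, -10, -45, -12, -68  ⇒  Σ = -214
Area = |Σ|/2 = 107.

107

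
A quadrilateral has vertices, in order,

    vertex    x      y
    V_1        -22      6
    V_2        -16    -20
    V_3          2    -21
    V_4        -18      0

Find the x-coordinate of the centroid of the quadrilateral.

Apply Gauss's area formula. First the cross-terms c_i = x_i·y_{i+1} − x_{i+1}·y_i:
  536, 376, -378, -108  ⇒  2A = 426, A = 213.
Then Σ (x_i + x_{i+1})·c_i = -15264, so x̄ = -15264 / (6·213) = -848/71.

-848/71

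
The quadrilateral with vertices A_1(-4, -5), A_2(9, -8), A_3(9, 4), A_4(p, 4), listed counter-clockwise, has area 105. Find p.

3

The doubled signed area Σ (x_i y_{i+1} − x_{i+1} y_i) is linear in p.
With p=0 it equals 237; the coefficient of p is -9 (from the two edges through A_4).
So -9·p + 237 = 2·105 = 210 ⇒ p = 3.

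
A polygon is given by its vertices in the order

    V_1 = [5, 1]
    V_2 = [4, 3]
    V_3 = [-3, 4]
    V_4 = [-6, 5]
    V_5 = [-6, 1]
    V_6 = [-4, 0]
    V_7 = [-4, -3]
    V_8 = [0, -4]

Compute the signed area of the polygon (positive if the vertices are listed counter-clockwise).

60.5

Σ = (11) + (25) + (9) + (24) + (4) + (12) + (16) + (20) = 121
Signed area = Σ/2 = 60.5 (positive ⇒ counter-clockwise traversal).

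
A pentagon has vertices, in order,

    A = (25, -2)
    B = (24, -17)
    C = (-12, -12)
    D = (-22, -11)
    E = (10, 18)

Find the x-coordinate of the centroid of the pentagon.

Apply the shoelace (surveyor's) formula. First the cross-terms c_i = x_i·y_{i+1} − x_{i+1}·y_i:
  -377, -492, -132, -286, -470  ⇒  2A = -1757, A = -878.5.
Then Σ (x_i + x_{i+1})·c_i = -32907, so x̄ = -32907 / (6·(-878.5)) = 1567/251.

1567/251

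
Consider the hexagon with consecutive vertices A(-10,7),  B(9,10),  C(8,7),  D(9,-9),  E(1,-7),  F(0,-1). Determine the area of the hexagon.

Apply the shoelace (surveyor's) formula: 2A = Σ (x_i·y_{i+1} − x_{i+1}·y_i), indices taken mod 6.
A→B: (-10)(10) − (9)(7) = -163
B→C: (9)(7) − (8)(10) = -17
C→D: (8)(-9) − (9)(7) = -135
D→E: (9)(-7) − (1)(-9) = -54
E→F: (1)(-1) − (0)(-7) = -1
F→A: (0)(7) − (-10)(-1) = -10
Σ = -380
Area = |Σ|/2 = 190.

190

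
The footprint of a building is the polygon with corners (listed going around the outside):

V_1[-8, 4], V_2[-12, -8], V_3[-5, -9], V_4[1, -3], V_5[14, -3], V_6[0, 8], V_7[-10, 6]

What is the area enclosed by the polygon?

221.5

Apply the shoelace (surveyor's) formula: 2A = Σ (x_i·y_{i+1} − x_{i+1}·y_i), indices taken mod 7.
Σ = (112) + (68) + (24) + (39) + (112) + (80) + (8) = 443
Area = |Σ|/2 = 221.5.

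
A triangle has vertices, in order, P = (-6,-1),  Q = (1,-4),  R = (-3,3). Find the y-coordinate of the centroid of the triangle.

-2/3

Apply the shoelace (surveyor's) formula. First the cross-terms c_i = x_i·y_{i+1} − x_{i+1}·y_i:
  25, -9, 21  ⇒  2A = 37, A = 18.5.
Then Σ (y_i + y_{i+1})·c_i = -74, so ȳ = -74 / (6·18.5) = -2/3.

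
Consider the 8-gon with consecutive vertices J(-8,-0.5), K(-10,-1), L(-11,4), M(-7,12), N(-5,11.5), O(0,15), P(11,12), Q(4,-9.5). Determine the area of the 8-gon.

321.5

Apply the shoelace formula: 2A = Σ (x_i·y_{i+1} − x_{i+1}·y_i), indices taken mod 8.
J→K: (-8)(-1) − (-10)(-0.5) = 3
K→L: (-10)(4) − (-11)(-1) = -51
L→M: (-11)(12) − (-7)(4) = -104
M→N: (-7)(11.5) − (-5)(12) = -20.5
N→O: (-5)(15) − (0)(11.5) = -75
O→P: (0)(12) − (11)(15) = -165
P→Q: (11)(-9.5) − (4)(12) = -152.5
Q→J: (4)(-0.5) − (-8)(-9.5) = -78
Σ = -643
Area = |Σ|/2 = 321.5.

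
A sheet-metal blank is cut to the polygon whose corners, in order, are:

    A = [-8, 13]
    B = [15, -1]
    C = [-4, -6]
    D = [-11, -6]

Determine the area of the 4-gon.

257

Cross-terms: -187, -94, -42, -191  ⇒  Σ = -514
Area = |Σ|/2 = 257.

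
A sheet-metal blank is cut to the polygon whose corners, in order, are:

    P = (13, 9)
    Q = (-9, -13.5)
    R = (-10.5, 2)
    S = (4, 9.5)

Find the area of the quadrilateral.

224.75

Σ = (-94.5) + (-159.75) + (-107.75) + (-87.5) = -449.5
Area = |Σ|/2 = 224.75.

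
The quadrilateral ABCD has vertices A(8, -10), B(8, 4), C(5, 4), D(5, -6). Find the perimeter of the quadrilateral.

32

|AB| = √((0)² + (14)²) = √196 = 14
|BC| = √((-3)² + (0)²) = √9 = 3
|CD| = √((0)² + (-10)²) = √100 = 10
|DA| = √((3)² + (-4)²) = √25 = 5
Perimeter = 14 + 3 + 10 + 5 = 32.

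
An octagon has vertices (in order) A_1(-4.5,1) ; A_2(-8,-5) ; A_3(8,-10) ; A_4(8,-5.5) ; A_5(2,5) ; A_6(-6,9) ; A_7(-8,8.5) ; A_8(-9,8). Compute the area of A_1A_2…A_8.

Apply the surveyor's formula: 2A = Σ (x_i·y_{i+1} − x_{i+1}·y_i), indices taken mod 8.
A_1→A_2: (-4.5)(-5) − (-8)(1) = 30.5
A_2→A_3: (-8)(-10) − (8)(-5) = 120
A_3→A_4: (8)(-5.5) − (8)(-10) = 36
A_4→A_5: (8)(5) − (2)(-5.5) = 51
A_5→A_6: (2)(9) − (-6)(5) = 48
A_6→A_7: (-6)(8.5) − (-8)(9) = 21
A_7→A_8: (-8)(8) − (-9)(8.5) = 12.5
A_8→A_1: (-9)(1) − (-4.5)(8) = 27
Σ = 346
Area = |Σ|/2 = 173.

173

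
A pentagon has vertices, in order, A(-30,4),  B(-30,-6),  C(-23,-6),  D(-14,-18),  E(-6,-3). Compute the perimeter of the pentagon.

|AB| = √((0)² + (-10)²) = √100 = 10
|BC| = √((7)² + (0)²) = √49 = 7
|CD| = √((9)² + (-12)²) = √225 = 15
|DE| = √((8)² + (15)²) = √289 = 17
|EA| = √((-24)² + (7)²) = √625 = 25
Perimeter = 10 + 7 + 15 + 17 + 25 = 74.

74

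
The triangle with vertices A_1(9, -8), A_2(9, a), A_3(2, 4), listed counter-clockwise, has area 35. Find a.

2

Write out the shoelace sum; only the two edges meeting at A_2 involve a:
2·Area = [(9·a − 9·(-8)) + (9·4 − 2·a)] + -52
       = 7·a + 56 = 70
⇒ a = 2.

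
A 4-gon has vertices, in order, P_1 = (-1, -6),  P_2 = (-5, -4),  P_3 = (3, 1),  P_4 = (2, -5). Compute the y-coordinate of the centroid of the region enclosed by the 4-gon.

-494/159

Apply the shoelace (surveyor's) formula. First the cross-terms c_i = x_i·y_{i+1} − x_{i+1}·y_i:
  -26, 7, -17, -17  ⇒  2A = -53, A = -26.5.
Then Σ (y_i + y_{i+1})·c_i = 494, so ȳ = 494 / (6·(-26.5)) = -494/159.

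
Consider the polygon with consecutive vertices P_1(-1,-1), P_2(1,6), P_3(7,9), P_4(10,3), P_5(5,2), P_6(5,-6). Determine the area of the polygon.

76.5

Apply the surveyor's formula: 2A = Σ (x_i·y_{i+1} − x_{i+1}·y_i), indices taken mod 6.
P_1→P_2: (-1)(6) − (1)(-1) = -5
P_2→P_3: (1)(9) − (7)(6) = -33
P_3→P_4: (7)(3) − (10)(9) = -69
P_4→P_5: (10)(2) − (5)(3) = 5
P_5→P_6: (5)(-6) − (5)(2) = -40
P_6→P_1: (5)(-1) − (-1)(-6) = -11
Σ = -153
Area = |Σ|/2 = 76.5.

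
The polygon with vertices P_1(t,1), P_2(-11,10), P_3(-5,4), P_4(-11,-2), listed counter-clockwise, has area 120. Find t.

The doubled signed area Σ (x_i y_{i+1} − x_{i+1} y_i) is linear in t.
With t=0 it equals 60; the coefficient of t is 12 (from the two edges through P_1).
So 12·t + 60 = 2·120 = 240 ⇒ t = 15.

15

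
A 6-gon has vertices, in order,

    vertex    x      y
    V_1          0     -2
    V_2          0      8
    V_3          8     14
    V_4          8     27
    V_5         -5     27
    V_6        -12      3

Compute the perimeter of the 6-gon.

84

|V_1V_2| = √((0)² + (10)²) = √100 = 10
|V_2V_3| = √((8)² + (6)²) = √100 = 10
|V_3V_4| = √((0)² + (13)²) = √169 = 13
|V_4V_5| = √((-13)² + (0)²) = √169 = 13
|V_5V_6| = √((-7)² + (-24)²) = √625 = 25
|V_6V_1| = √((12)² + (-5)²) = √169 = 13
Perimeter = 10 + 10 + 13 + 13 + 25 + 13 = 84.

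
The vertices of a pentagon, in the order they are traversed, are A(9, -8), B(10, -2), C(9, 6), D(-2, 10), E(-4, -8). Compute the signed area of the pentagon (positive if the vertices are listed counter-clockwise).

Apply the shoelace (surveyor's) formula: 2A = Σ (x_i·y_{i+1} − x_{i+1}·y_i), indices taken mod 5.
A→B: (9)(-2) − (10)(-8) = 62
B→C: (10)(6) − (9)(-2) = 78
C→D: (9)(10) − (-2)(6) = 102
D→E: (-2)(-8) − (-4)(10) = 56
E→A: (-4)(-8) − (9)(-8) = 104
Σ = 402
Signed area = Σ/2 = 201 (positive ⇒ counter-clockwise traversal).

201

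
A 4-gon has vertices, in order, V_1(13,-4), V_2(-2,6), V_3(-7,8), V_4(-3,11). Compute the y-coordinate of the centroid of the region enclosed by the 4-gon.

355/66

Apply the shoelace formula. First the cross-terms c_i = x_i·y_{i+1} − x_{i+1}·y_i:
  70, 26, -53, -131  ⇒  2A = -88, A = -44.
Then Σ (y_i + y_{i+1})·c_i = -1420, so ȳ = -1420 / (6·(-44)) = 355/66.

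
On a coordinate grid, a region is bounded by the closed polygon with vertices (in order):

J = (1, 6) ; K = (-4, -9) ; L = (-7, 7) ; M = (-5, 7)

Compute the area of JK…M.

63.5

Apply the surveyor's formula: 2A = Σ (x_i·y_{i+1} − x_{i+1}·y_i), indices taken mod 4.
J→K: (1)(-9) − (-4)(6) = 15
K→L: (-4)(7) − (-7)(-9) = -91
L→M: (-7)(7) − (-5)(7) = -14
M→J: (-5)(6) − (1)(7) = -37
Σ = -127
Area = |Σ|/2 = 63.5.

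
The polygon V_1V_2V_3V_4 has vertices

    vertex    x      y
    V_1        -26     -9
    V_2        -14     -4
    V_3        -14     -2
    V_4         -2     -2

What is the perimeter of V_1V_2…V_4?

52

|V_1V_2| = √((12)² + (5)²) = √169 = 13
|V_2V_3| = √((0)² + (2)²) = √4 = 2
|V_3V_4| = √((12)² + (0)²) = √144 = 12
|V_4V_1| = √((-24)² + (-7)²) = √625 = 25
Perimeter = 13 + 2 + 12 + 25 = 52.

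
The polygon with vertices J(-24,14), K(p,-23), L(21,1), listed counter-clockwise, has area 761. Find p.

-13

Write out the shoelace sum; only the two edges meeting at K involve p:
2·Area = [((-24)·(-23) − p·14) + (p·1 − 21·(-23))] + 318
       = -13·p + 1353 = 1522
⇒ p = -13.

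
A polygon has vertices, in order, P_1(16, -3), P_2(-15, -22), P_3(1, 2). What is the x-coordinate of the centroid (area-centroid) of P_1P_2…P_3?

2/3

Apply the shoelace formula. First the cross-terms c_i = x_i·y_{i+1} − x_{i+1}·y_i:
  -397, -8, -35  ⇒  2A = -440, A = -220.
Then Σ (x_i + x_{i+1})·c_i = -880, so x̄ = -880 / (6·(-220)) = 2/3.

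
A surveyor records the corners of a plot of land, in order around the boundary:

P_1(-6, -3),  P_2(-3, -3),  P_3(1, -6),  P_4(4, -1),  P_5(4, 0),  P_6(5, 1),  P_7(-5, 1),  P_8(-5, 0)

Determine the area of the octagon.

Apply the surveyor's formula: 2A = Σ (x_i·y_{i+1} − x_{i+1}·y_i), indices taken mod 8.
Σ = (9) + (21) + (23) + (4) + (4) + (10) + (5) + (15) = 91
Area = |Σ|/2 = 45.5.

45.5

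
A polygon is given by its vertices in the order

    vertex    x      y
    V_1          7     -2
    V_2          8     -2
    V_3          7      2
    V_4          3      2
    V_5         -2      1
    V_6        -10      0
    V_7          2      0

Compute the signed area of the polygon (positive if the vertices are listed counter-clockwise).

Apply the surveyor's formula: 2A = Σ (x_i·y_{i+1} − x_{i+1}·y_i), indices taken mod 7.
Σ = (2) + (30) + (8) + (7) + (10) + (0) + (-4) = 53
Signed area = Σ/2 = 26.5 (positive ⇒ counter-clockwise traversal).

26.5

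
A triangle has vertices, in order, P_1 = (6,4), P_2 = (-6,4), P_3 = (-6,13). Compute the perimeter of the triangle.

|P_1P_2| = √((-12)² + (0)²) = √144 = 12
|P_2P_3| = √((0)² + (9)²) = √81 = 9
|P_3P_1| = √((12)² + (-9)²) = √225 = 15
Perimeter = 12 + 9 + 15 = 36.

36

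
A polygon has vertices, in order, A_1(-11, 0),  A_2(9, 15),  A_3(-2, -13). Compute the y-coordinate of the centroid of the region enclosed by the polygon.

Apply Gauss's area formula. First the cross-terms c_i = x_i·y_{i+1} − x_{i+1}·y_i:
  -165, -87, -143  ⇒  2A = -395, A = -197.5.
Then Σ (y_i + y_{i+1})·c_i = -790, so ȳ = -790 / (6·(-197.5)) = 2/3.

2/3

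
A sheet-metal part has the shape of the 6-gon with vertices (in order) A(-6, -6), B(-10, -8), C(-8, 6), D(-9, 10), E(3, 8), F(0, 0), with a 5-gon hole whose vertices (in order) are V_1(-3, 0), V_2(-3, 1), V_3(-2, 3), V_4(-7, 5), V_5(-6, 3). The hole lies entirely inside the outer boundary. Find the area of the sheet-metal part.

Outer boundary:
Σ = (-12) + (-124) + (-26) + (-102) + (0) + (0) = -264
Area = |Σ|/2 = 132.
Hole:
V_1→V_2: (-3)(1) − (-3)(0) = -3
V_2→V_3: (-3)(3) − (-2)(1) = -7
V_3→V_4: (-2)(5) − (-7)(3) = 11
V_4→V_5: (-7)(3) − (-6)(5) = 9
V_5→V_1: (-6)(0) − (-3)(3) = 9
Σ = 19
Area = |Σ|/2 = 9.5.
Net area = 132 − 9.5 = 122.5.

122.5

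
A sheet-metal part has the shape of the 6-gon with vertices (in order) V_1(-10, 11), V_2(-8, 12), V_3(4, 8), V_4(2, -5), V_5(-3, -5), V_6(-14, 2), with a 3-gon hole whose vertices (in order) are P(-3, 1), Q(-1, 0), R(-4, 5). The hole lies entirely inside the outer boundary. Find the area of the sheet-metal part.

204

Outer boundary:
Apply the shoelace formula: 2A = Σ (x_i·y_{i+1} − x_{i+1}·y_i), indices taken mod 6.
Σ = (-32) + (-112) + (-36) + (-25) + (-76) + (-134) = -415
Area = |Σ|/2 = 207.5.
Hole:
Apply Gauss's area formula: 2A = Σ (x_i·y_{i+1} − x_{i+1}·y_i), indices taken mod 3.
Cross-terms: 1, -5, 11  ⇒  Σ = 7
Area = |Σ|/2 = 3.5.
Net area = 207.5 − 3.5 = 204.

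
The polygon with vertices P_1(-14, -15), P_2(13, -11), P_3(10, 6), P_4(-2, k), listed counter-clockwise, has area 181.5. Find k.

-9

Write out the shoelace sum; only the two edges meeting at P_4 involve k:
2·Area = [(10·k − (-2)·6) + ((-2)·(-15) − (-14)·k)] + 537
       = 24·k + 579 = 363
⇒ k = -9.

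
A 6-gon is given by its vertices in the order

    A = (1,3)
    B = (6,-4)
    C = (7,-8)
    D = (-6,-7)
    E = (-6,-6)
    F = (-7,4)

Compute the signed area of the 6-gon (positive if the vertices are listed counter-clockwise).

-118

Apply the shoelace formula: 2A = Σ (x_i·y_{i+1} − x_{i+1}·y_i), indices taken mod 6.
Cross-terms: -22, -20, -97, -6, -66, -25  ⇒  Σ = -236
Signed area = Σ/2 = -118 (negative ⇒ clockwise traversal).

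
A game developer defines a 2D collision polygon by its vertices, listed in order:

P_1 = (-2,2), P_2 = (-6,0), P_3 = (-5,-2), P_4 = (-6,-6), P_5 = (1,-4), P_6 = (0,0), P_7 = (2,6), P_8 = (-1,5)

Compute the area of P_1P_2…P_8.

Apply Gauss's area formula: 2A = Σ (x_i·y_{i+1} − x_{i+1}·y_i), indices taken mod 8.
Σ = (12) + (12) + (18) + (30) + (0) + (0) + (16) + (8) = 96
Area = |Σ|/2 = 48.

48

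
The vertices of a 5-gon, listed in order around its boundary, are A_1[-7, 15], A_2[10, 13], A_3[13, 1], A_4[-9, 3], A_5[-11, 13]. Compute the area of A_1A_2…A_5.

A_1→A_2: (-7)(13) − (10)(15) = -241
A_2→A_3: (10)(1) − (13)(13) = -159
A_3→A_4: (13)(3) − (-9)(1) = 48
A_4→A_5: (-9)(13) − (-11)(3) = -84
A_5→A_1: (-11)(15) − (-7)(13) = -74
Σ = -510
Area = |Σ|/2 = 255.

255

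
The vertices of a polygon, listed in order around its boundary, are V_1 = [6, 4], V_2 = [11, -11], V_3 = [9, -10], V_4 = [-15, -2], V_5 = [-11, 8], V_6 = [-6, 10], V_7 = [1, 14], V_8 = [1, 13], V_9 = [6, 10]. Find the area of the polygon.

346

Σ = (-110) + (-11) + (-168) + (-142) + (-62) + (-94) + (-1) + (-68) + (-36) = -692
Area = |Σ|/2 = 346.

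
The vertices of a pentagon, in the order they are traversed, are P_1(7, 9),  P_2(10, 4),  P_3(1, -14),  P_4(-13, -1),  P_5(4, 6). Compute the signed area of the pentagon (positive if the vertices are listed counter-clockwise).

P_1→P_2: (7)(4) − (10)(9) = -62
P_2→P_3: (10)(-14) − (1)(4) = -144
P_3→P_4: (1)(-1) − (-13)(-14) = -183
P_4→P_5: (-13)(6) − (4)(-1) = -74
P_5→P_1: (4)(9) − (7)(6) = -6
Σ = -469
Signed area = Σ/2 = -234.5 (negative ⇒ clockwise traversal).

-234.5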